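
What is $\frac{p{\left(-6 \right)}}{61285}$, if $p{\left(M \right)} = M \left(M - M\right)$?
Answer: $0$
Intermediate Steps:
$p{\left(M \right)} = 0$ ($p{\left(M \right)} = M 0 = 0$)
$\frac{p{\left(-6 \right)}}{61285} = \frac{0}{61285} = 0 \cdot \frac{1}{61285} = 0$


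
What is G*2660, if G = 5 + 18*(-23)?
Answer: -1087940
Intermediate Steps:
G = -409 (G = 5 - 414 = -409)
G*2660 = -409*2660 = -1087940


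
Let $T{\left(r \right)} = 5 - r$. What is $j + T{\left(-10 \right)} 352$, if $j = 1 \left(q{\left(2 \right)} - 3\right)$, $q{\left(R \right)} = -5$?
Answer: $5272$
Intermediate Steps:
$j = -8$ ($j = 1 \left(-5 - 3\right) = 1 \left(-8\right) = -8$)
$j + T{\left(-10 \right)} 352 = -8 + \left(5 - -10\right) 352 = -8 + \left(5 + 10\right) 352 = -8 + 15 \cdot 352 = -8 + 5280 = 5272$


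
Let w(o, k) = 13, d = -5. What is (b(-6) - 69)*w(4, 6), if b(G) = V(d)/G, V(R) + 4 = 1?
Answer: -1781/2 ≈ -890.50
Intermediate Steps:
V(R) = -3 (V(R) = -4 + 1 = -3)
b(G) = -3/G
(b(-6) - 69)*w(4, 6) = (-3/(-6) - 69)*13 = (-3*(-⅙) - 69)*13 = (½ - 69)*13 = -137/2*13 = -1781/2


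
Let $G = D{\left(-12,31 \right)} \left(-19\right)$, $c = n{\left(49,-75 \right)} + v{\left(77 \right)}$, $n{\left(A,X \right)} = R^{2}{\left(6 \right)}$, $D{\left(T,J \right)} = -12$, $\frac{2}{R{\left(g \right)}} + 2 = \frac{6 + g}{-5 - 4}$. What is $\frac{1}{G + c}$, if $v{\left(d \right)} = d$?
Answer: $\frac{25}{7634} \approx 0.0032748$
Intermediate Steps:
$R{\left(g \right)} = \frac{2}{- \frac{8}{3} - \frac{g}{9}}$ ($R{\left(g \right)} = \frac{2}{-2 + \frac{6 + g}{-5 - 4}} = \frac{2}{-2 + \frac{6 + g}{-9}} = \frac{2}{-2 + \left(6 + g\right) \left(- \frac{1}{9}\right)} = \frac{2}{-2 - \left(\frac{2}{3} + \frac{g}{9}\right)} = \frac{2}{- \frac{8}{3} - \frac{g}{9}}$)
$n{\left(A,X \right)} = \frac{9}{25}$ ($n{\left(A,X \right)} = \left(- \frac{18}{24 + 6}\right)^{2} = \left(- \frac{18}{30}\right)^{2} = \left(\left(-18\right) \frac{1}{30}\right)^{2} = \left(- \frac{3}{5}\right)^{2} = \frac{9}{25}$)
$c = \frac{1934}{25}$ ($c = \frac{9}{25} + 77 = \frac{1934}{25} \approx 77.36$)
$G = 228$ ($G = \left(-12\right) \left(-19\right) = 228$)
$\frac{1}{G + c} = \frac{1}{228 + \frac{1934}{25}} = \frac{1}{\frac{7634}{25}} = \frac{25}{7634}$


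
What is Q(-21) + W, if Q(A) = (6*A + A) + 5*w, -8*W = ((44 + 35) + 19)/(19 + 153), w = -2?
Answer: -108065/688 ≈ -157.07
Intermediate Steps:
W = -49/688 (W = -((44 + 35) + 19)/(8*(19 + 153)) = -(79 + 19)/(8*172) = -49/(4*172) = -⅛*49/86 = -49/688 ≈ -0.071221)
Q(A) = -10 + 7*A (Q(A) = (6*A + A) + 5*(-2) = 7*A - 10 = -10 + 7*A)
Q(-21) + W = (-10 + 7*(-21)) - 49/688 = (-10 - 147) - 49/688 = -157 - 49/688 = -108065/688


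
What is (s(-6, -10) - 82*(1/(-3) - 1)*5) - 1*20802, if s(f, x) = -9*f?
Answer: -60604/3 ≈ -20201.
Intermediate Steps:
(s(-6, -10) - 82*(1/(-3) - 1)*5) - 1*20802 = (-9*(-6) - 82*(1/(-3) - 1)*5) - 1*20802 = (54 - 82*(-1/3 - 1)*5) - 20802 = (54 - (-328)*5/3) - 20802 = (54 - 82*(-20/3)) - 20802 = (54 + 1640/3) - 20802 = 1802/3 - 20802 = -60604/3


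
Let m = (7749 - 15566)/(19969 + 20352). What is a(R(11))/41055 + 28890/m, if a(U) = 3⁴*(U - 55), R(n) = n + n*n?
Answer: -2277325742301/15282235 ≈ -1.4902e+5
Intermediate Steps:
m = -7817/40321 ≈ -0.19387
R(n) = n + n²
a(U) = -4455 + 81*U (a(U) = 81*(-55 + U) = -4455 + 81*U)
a(R(11))/41055 + 28890/m = (-4455 + 81*(11*(1 + 11)))/41055 + 28890/(-7817/40321) = (-4455 + 81*(11*12))*(1/41055) + 28890*(-40321/7817) = (-4455 + 81*132)*(1/41055) - 1164873690/7817 = (-4455 + 10692)*(1/41055) - 1164873690/7817 = 6237*(1/41055) - 1164873690/7817 = 297/1955 - 1164873690/7817 = -2277325742301/15282235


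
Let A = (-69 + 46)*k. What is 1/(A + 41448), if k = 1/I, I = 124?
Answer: 124/5139529 ≈ 2.4127e-5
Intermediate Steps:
k = 1/124 ≈ 0.0080645
A = -23/124 (A = (-69 + 46)*(1/124) = -23*1/124 = -23/124 ≈ -0.18548)
1/(A + 41448) = 1/(-23/124 + 41448) = 1/(5139529/124) = 124/5139529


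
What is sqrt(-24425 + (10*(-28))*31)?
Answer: I*sqrt(33105) ≈ 181.95*I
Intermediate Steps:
sqrt(-24425 + (10*(-28))*31) = sqrt(-24425 - 280*31) = sqrt(-24425 - 8680) = sqrt(-33105) = I*sqrt(33105)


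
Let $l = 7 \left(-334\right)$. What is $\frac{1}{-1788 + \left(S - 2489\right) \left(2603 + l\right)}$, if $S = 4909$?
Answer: $\frac{1}{639512} \approx 1.5637 \cdot 10^{-6}$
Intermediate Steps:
$l = -2338$
$\frac{1}{-1788 + \left(S - 2489\right) \left(2603 + l\right)} = \frac{1}{-1788 + \left(4909 - 2489\right) \left(2603 - 2338\right)} = \frac{1}{-1788 + 2420 \cdot 265} = \frac{1}{-1788 + 641300} = \frac{1}{639512}$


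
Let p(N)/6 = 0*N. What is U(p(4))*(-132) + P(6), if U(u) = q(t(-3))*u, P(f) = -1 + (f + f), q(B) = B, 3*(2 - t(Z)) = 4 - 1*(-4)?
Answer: 11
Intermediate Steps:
t(Z) = -⅔ (t(Z) = 2 - (4 - 1*(-4))/3 = 2 - (4 + 4)/3 = 2 - ⅓*8 = 2 - 8/3 = -⅔)
P(f) = -1 + 2*f
p(N) = 0 (p(N) = 6*(0*N) = 6*0 = 0)
U(u) = -2*u/3
U(p(4))*(-132) + P(6) = -⅔*0*(-132) + (-1 + 2*6) = 0*(-132) + (-1 + 12) = 0 + 11 = 11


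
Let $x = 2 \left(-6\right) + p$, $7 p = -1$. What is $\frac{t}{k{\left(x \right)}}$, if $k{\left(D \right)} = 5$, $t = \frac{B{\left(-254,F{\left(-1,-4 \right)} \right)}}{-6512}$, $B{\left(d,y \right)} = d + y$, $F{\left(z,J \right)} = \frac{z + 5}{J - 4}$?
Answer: $\frac{509}{65120} \approx 0.0078163$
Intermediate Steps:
$p = - \frac{1}{7}$ ($p = \frac{1}{7} \left(-1\right) = - \frac{1}{7} \approx -0.14286$)
$F{\left(z,J \right)} = \frac{5 + z}{-4 + J}$
$x = - \frac{85}{7}$ ($x = 2 \left(-6\right) - \frac{1}{7} = -12 - \frac{1}{7} = - \frac{85}{7} \approx -12.143$)
$t = \frac{509}{13024}$ ($t = \frac{-254 + \frac{5 - 1}{-4 - 4}}{-6512} = \left(-254 + \frac{1}{-8} \cdot 4\right) \left(- \frac{1}{6512}\right) = \left(-254 - \frac{1}{2}\right) \left(- \frac{1}{6512}\right) = \left(- \frac{509}{2}\right) \left(- \frac{1}{6512}\right) = \frac{509}{13024} \approx 0.039082$)
$\frac{t}{k{\left(x \right)}} = \frac{509}{13024 \cdot 5} = \frac{509}{13024} \cdot \frac{1}{5} = \frac{509}{65120}$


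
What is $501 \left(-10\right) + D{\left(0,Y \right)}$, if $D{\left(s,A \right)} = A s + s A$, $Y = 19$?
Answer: $-5010$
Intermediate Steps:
$D{\left(s,A \right)} = 2 A s$ ($D{\left(s,A \right)} = A s + A s = 2 A s$)
$501 \left(-10\right) + D{\left(0,Y \right)} = 501 \left(-10\right) + 2 \cdot 19 \cdot 0 = -5010 + 0 = -5010$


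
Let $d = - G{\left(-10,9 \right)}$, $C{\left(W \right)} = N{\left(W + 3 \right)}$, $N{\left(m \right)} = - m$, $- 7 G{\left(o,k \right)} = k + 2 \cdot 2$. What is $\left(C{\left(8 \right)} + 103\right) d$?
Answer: $\frac{1196}{7} \approx 170.86$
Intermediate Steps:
$G{\left(o,k \right)} = - \frac{4}{7} - \frac{k}{7}$ ($G{\left(o,k \right)} = - \frac{k + 2 \cdot 2}{7} = - \frac{k + 4}{7} = - \frac{4 + k}{7} = - \frac{4}{7} - \frac{k}{7}$)
$C{\left(W \right)} = -3 - W$ ($C{\left(W \right)} = - (W + 3) = - (3 + W) = -3 - W$)
$d = \frac{13}{7}$ ($d = - (- \frac{4}{7} - \frac{9}{7}) = \left(-1\right) \left(- \frac{13}{7}\right) = \frac{13}{7} \approx 1.8571$)
$\left(C{\left(8 \right)} + 103\right) d = \left(\left(-3 - 8\right) + 103\right) \frac{13}{7} = \left(-11 + 103\right) \frac{13}{7} = 92 \cdot \frac{13}{7} = \frac{1196}{7}$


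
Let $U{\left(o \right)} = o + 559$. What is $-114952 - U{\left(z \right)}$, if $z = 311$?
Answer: $-115822$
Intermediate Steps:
$U{\left(o \right)} = 559 + o$
$-114952 - U{\left(z \right)} = -114952 - \left(559 + 311\right) = -114952 - 870 = -115822$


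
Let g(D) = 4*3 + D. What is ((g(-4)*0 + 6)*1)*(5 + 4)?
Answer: 54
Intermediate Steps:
g(D) = 12 + D
((g(-4)*0 + 6)*1)*(5 + 4) = (((12 - 4)*0 + 6)*1)*(5 + 4) = ((8*0 + 6)*1)*9 = ((0 + 6)*1)*9 = (6*1)*9 = 6*9 = 54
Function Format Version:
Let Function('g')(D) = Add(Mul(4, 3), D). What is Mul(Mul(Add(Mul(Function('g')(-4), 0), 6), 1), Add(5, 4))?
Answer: 54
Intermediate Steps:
Function('g')(D) = Add(12, D)
Mul(Mul(Add(Mul(Function('g')(-4), 0), 6), 1), Add(5, 4)) = Mul(Mul(Add(Mul(Add(12, -4), 0), 6), 1), Add(5, 4)) = Mul(Mul(Add(Mul(8, 0), 6), 1), 9) = Mul(Mul(Add(0, 6), 1), 9) = Mul(Mul(6, 1), 9) = Mul(6, 9) = 54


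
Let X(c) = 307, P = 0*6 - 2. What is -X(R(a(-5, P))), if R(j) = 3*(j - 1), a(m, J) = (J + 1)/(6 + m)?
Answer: -307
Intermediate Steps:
P = -2 (P = 0 - 2 = -2)
a(m, J) = (1 + J)/(6 + m)
R(j) = -3 + 3*j (R(j) = 3*(-1 + j) = -3 + 3*j)
-X(R(a(-5, P))) = -1*307 = -307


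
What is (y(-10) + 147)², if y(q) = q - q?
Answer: 21609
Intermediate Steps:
y(q) = 0
(y(-10) + 147)² = (0 + 147)² = 147² = 21609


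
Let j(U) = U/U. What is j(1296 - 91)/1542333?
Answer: 1/1542333 ≈ 6.4837e-7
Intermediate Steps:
j(U) = 1
j(1296 - 91)/1542333 = 1/1542333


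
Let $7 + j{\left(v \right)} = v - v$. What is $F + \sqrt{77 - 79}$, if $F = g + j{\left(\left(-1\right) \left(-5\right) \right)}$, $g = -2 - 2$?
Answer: $-11 + i \sqrt{2} \approx -11.0 + 1.4142 i$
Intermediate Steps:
$g = -4$ ($g = -2 - 2 = -4$)
$j{\left(v \right)} = -7$ ($j{\left(v \right)} = -7 + \left(v - v\right) = -7 + 0 = -7$)
$F = -11$ ($F = -4 - 7 = -11$)
$F + \sqrt{77 - 79} = -11 + \sqrt{77 - 79} = -11 + \sqrt{-2} = -11 + i \sqrt{2}$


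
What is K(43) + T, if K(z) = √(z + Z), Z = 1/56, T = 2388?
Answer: 2388 + √33726/28 ≈ 2394.6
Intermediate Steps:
Z = 1/56 ≈ 0.017857
K(z) = √(1/56 + z) (K(z) = √(z + 1/56) = √(1/56 + z))
K(43) + T = √(14 + 784*43)/28 + 2388 = √(14 + 33712)/28 + 2388 = √33726/28 + 2388 = 2388 + √33726/28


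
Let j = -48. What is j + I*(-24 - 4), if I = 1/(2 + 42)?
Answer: -535/11 ≈ -48.636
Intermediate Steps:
I = 1/44 ≈ 0.022727
j + I*(-24 - 4) = -48 + (-24 - 4)/44 = -48 + (1/44)*(-28) = -48 - 7/11 = -535/11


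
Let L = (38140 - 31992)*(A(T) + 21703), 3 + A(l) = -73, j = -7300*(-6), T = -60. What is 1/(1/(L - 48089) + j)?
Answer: 132914707/5821664166601 ≈ 2.2831e-5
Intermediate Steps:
j = 43800
A(l) = -76 (A(l) = -3 - 73 = -76)
L = 132962796 (L = (38140 - 31992)*(-76 + 21703) = 6148*21627 = 132962796)
1/(1/(L - 48089) + j) = 1/(1/(132962796 - 48089) + 43800) = 1/(1/132914707 + 43800) = 1/(5821664166601/132914707) = 132914707/5821664166601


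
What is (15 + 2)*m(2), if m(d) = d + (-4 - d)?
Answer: -68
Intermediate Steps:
m(d) = -4
(15 + 2)*m(2) = (15 + 2)*(-4) = 17*(-4) = -68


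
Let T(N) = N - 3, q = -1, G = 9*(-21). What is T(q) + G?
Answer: -193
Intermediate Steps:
G = -189
T(N) = -3 + N
T(q) + G = (-3 - 1) - 189 = -4 - 189 = -193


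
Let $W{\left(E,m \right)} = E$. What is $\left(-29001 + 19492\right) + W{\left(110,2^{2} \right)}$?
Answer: $-9399$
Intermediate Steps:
$\left(-29001 + 19492\right) + W{\left(110,2^{2} \right)} = \left(-29001 + 19492\right) + 110 = -9509 + 110 = -9399$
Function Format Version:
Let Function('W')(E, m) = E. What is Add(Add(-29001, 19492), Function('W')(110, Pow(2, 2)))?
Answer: -9399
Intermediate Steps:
Add(Add(-29001, 19492), Function('W')(110, Pow(2, 2))) = Add(Add(-29001, 19492), 110) = Add(-9509, 110) = -9399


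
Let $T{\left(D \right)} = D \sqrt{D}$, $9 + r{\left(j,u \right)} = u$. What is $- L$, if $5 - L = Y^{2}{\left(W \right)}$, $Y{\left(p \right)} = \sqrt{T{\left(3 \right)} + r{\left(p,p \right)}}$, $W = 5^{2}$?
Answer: $11 + 3 \sqrt{3} \approx 16.196$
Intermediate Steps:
$r{\left(j,u \right)} = -9 + u$
$T{\left(D \right)} = D^{\frac{3}{2}}$
$W = 25$
$Y{\left(p \right)} = \sqrt{-9 + p + 3 \sqrt{3}}$ ($Y{\left(p \right)} = \sqrt{3^{\frac{3}{2}} + \left(-9 + p\right)} = \sqrt{3 \sqrt{3} + \left(-9 + p\right)} = \sqrt{-9 + p + 3 \sqrt{3}}$)
$L = -11 - 3 \sqrt{3}$ ($L = 5 - \left(\sqrt{-9 + 25 + 3 \sqrt{3}}\right)^{2} = 5 - \left(\sqrt{16 + 3 \sqrt{3}}\right)^{2} = 5 - \left(16 + 3 \sqrt{3}\right) = -11 - 3 \sqrt{3} \approx -16.196$)
$- L = - (-11 - 3 \sqrt{3}) = 11 + 3 \sqrt{3}$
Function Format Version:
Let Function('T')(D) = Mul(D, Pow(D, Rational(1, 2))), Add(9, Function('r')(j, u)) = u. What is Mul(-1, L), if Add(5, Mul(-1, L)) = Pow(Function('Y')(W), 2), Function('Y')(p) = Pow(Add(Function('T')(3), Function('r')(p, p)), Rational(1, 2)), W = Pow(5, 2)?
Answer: Add(11, Mul(3, Pow(3, Rational(1, 2)))) ≈ 16.196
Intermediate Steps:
Function('r')(j, u) = Add(-9, u)
Function('T')(D) = Pow(D, Rational(3, 2))
W = 25
Function('Y')(p) = Pow(Add(-9, p, Mul(3, Pow(3, Rational(1, 2)))), Rational(1, 2)) (Function('Y')(p) = Pow(Add(Pow(3, Rational(3, 2)), Add(-9, p)), Rational(1, 2)) = Pow(Add(Mul(3, Pow(3, Rational(1, 2))), Add(-9, p)), Rational(1, 2)) = Pow(Add(-9, p, Mul(3, Pow(3, Rational(1, 2)))), Rational(1, 2)))
L = Add(-11, Mul(-3, Pow(3, Rational(1, 2)))) (L = Add(5, Mul(-1, Pow(Pow(Add(-9, 25, Mul(3, Pow(3, Rational(1, 2)))), Rational(1, 2)), 2))) = Add(5, Mul(-1, Pow(Pow(Add(16, Mul(3, Pow(3, Rational(1, 2)))), Rational(1, 2)), 2))) = Add(5, Mul(-1, Add(16, Mul(3, Pow(3, Rational(1, 2)))))) = Add(5, Add(-16, Mul(-3, Pow(3, Rational(1, 2))))) = Add(-11, Mul(-3, Pow(3, Rational(1, 2)))) ≈ -16.196)
Mul(-1, L) = Mul(-1, Add(-11, Mul(-3, Pow(3, Rational(1, 2))))) = Add(11, Mul(3, Pow(3, Rational(1, 2))))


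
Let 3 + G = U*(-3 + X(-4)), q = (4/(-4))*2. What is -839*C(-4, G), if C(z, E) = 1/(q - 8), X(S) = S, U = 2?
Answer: 839/10 ≈ 83.900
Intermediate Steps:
q = -2 (q = (4*(-¼))*2 = -1*2 = -2)
G = -17 (G = -3 + 2*(-3 - 4) = -3 + 2*(-7) = -3 - 14 = -17)
C(z, E) = -⅒ (C(z, E) = 1/(-2 - 8) = 1/(-10) = -⅒)
-839*C(-4, G) = -839*(-⅒) = 839/10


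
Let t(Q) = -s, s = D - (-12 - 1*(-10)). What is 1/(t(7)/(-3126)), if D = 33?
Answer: 3126/35 ≈ 89.314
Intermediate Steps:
s = 35 (s = 33 - (-12 - 1*(-10)) = 33 - (-12 + 10) = 33 - 1*(-2) = 33 + 2 = 35)
t(Q) = -35 (t(Q) = -1*35 = -35)
1/(t(7)/(-3126)) = 1/(-35/(-3126)) = 1/(-35*(-1/3126)) = 1/(35/3126) = 3126/35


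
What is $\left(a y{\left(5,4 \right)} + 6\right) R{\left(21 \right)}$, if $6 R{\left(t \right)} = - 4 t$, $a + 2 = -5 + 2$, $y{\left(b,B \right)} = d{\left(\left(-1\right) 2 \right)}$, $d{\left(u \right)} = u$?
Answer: $-224$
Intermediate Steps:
$y{\left(b,B \right)} = -2$ ($y{\left(b,B \right)} = \left(-1\right) 2 = -2$)
$a = -5$ ($a = -2 + \left(-5 + 2\right) = -2 - 3 = -5$)
$R{\left(t \right)} = - \frac{2 t}{3}$ ($R{\left(t \right)} = \frac{\left(-4\right) t}{6} = - \frac{2 t}{3}$)
$\left(a y{\left(5,4 \right)} + 6\right) R{\left(21 \right)} = \left(\left(-5\right) \left(-2\right) + 6\right) \left(\left(- \frac{2}{3}\right) 21\right) = \left(10 + 6\right) \left(-14\right) = 16 \left(-14\right) = -224$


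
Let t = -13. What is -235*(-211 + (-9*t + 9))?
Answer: 19975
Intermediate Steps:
-235*(-211 + (-9*t + 9)) = -235*(-211 + (-9*(-13) + 9)) = -235*(-211 + (117 + 9)) = -235*(-211 + 126) = -235*(-85) = 19975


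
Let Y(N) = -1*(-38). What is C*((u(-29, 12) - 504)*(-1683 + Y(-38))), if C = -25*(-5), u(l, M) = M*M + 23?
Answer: 69295625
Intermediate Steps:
Y(N) = 38
u(l, M) = 23 + M² (u(l, M) = M² + 23 = 23 + M²)
C = 125
C*((u(-29, 12) - 504)*(-1683 + Y(-38))) = 125*(((23 + 12²) - 504)*(-1683 + 38)) = 125*(((23 + 144) - 504)*(-1645)) = 125*((167 - 504)*(-1645)) = 125*(-337*(-1645)) = 125*554365 = 69295625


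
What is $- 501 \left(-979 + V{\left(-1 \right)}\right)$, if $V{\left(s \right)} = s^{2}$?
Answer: $489978$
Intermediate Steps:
$- 501 \left(-979 + V{\left(-1 \right)}\right) = - 501 \left(-979 + \left(-1\right)^{2}\right) = - 501 \left(-979 + 1\right) = \left(-501\right) \left(-978\right) = 489978$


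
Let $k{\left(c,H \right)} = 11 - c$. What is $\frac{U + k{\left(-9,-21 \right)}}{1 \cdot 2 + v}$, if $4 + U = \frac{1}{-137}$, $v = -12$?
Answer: $- \frac{2191}{1370} \approx -1.5993$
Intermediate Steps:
$U = - \frac{549}{137}$ ($U = -4 + \frac{1}{-137} = -4 - \frac{1}{137} = - \frac{549}{137} \approx -4.0073$)
$\frac{U + k{\left(-9,-21 \right)}}{1 \cdot 2 + v} = \frac{- \frac{549}{137} + \left(11 - -9\right)}{1 \cdot 2 - 12} = \frac{- \frac{549}{137} + \left(11 + 9\right)}{2 - 12} = \frac{- \frac{549}{137} + 20}{-10} = \frac{2191}{137} \left(- \frac{1}{10}\right) = - \frac{2191}{1370}$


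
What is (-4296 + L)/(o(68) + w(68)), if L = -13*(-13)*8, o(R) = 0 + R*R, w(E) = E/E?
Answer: -2944/4625 ≈ -0.63654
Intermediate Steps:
w(E) = 1
o(R) = R² (o(R) = 0 + R² = R²)
L = 1352 (L = 169*8 = 1352)
(-4296 + L)/(o(68) + w(68)) = (-4296 + 1352)/(68² + 1) = -2944/(4624 + 1) = -2944/4625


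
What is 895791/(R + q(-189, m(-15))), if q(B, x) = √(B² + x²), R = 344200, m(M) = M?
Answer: 11858894700/4556677079 - 206721*√3994/9113354158 ≈ 2.6011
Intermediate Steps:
895791/(R + q(-189, m(-15))) = 895791/(344200 + √((-189)² + (-15)²)) = 895791/(344200 + √(35721 + 225)) = 895791/(344200 + √35946) = 895791/(344200 + 3*√3994)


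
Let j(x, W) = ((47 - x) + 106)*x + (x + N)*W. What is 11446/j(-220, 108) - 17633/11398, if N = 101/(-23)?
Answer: -11527302207/6966366416 ≈ -1.6547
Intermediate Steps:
N = -101/23 (N = 101*(-1/23) = -101/23 ≈ -4.3913)
j(x, W) = W*(-101/23 + x) + x*(153 - x) (j(x, W) = ((47 - x) + 106)*x + (x - 101/23)*W = (153 - x)*x + (-101/23 + x)*W = x*(153 - x) + W*(-101/23 + x) = W*(-101/23 + x) + x*(153 - x))
11446/j(-220, 108) - 17633/11398 = 11446/(-1*(-220)² + 153*(-220) - 101/23*108 + 108*(-220)) - 17633/11398 = 11446/(-1*48400 - 33660 - 10908/23 - 23760) - 17633*1/11398 = 11446/(-48400 - 33660 - 10908/23 - 23760) - 17633/11398 = 11446/(-2444768/23) - 17633/11398 = 11446*(-23/2444768) - 17633/11398 = -131629/1222384 - 17633/11398 = -11527302207/6966366416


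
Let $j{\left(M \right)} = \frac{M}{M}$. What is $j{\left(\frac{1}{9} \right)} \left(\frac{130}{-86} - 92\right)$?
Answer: $- \frac{4021}{43} \approx -93.512$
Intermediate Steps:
$j{\left(M \right)} = 1$
$j{\left(\frac{1}{9} \right)} \left(\frac{130}{-86} - 92\right) = 1 \left(\frac{130}{-86} - 92\right) = 1 \left(130 \left(- \frac{1}{86}\right) - 92\right) = 1 \left(- \frac{65}{43} - 92\right) = 1 \left(- \frac{4021}{43}\right) = - \frac{4021}{43}$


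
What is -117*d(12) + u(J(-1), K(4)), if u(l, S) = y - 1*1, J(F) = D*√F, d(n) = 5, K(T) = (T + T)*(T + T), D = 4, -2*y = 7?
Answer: -1179/2 ≈ -589.50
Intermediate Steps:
y = -7/2 (y = -½*7 = -7/2 ≈ -3.5000)
K(T) = 4*T² (K(T) = (2*T)*(2*T) = 4*T²)
J(F) = 4*√F
u(l, S) = -9/2 (u(l, S) = -7/2 - 1*1 = -7/2 - 1 = -9/2)
-117*d(12) + u(J(-1), K(4)) = -117*5 - 9/2 = -585 - 9/2 = -1179/2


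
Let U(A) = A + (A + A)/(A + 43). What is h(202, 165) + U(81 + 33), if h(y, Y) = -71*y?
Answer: -2233568/157 ≈ -14227.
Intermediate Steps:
U(A) = A + 2*A/(43 + A) (U(A) = A + (2*A)/(43 + A) = A + 2*A/(43 + A))
h(202, 165) + U(81 + 33) = -71*202 + (81 + 33)*(45 + (81 + 33))/(43 + (81 + 33)) = -14342 + 114*(45 + 114)/(43 + 114) = -14342 + 114*159/157 = -14342 + 114*(1/157)*159 = -14342 + 18126/157 = -2233568/157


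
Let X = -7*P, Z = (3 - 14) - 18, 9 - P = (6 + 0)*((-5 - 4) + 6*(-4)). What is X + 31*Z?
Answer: -2348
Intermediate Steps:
P = 207 (P = 9 - (6 + 0)*((-5 - 4) + 6*(-4)) = 9 - 6*(-9 - 24) = 9 - 6*(-33) = 9 - 1*(-198) = 9 + 198 = 207)
Z = -29 (Z = -11 - 18 = -29)
X = -1449 (X = -7*207 = -1449)
X + 31*Z = -1449 + 31*(-29) = -1449 - 899 = -2348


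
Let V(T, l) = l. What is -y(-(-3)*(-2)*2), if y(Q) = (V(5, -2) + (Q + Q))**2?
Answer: -676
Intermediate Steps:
y(Q) = (-2 + 2*Q)**2 (y(Q) = (-2 + (Q + Q))**2 = (-2 + 2*Q)**2)
-y(-(-3)*(-2)*2) = -4*(-1 - (-3)*(-2)*2)**2 = -4*(-1 - 3*2*2)**2 = -4*(-1 - 6*2)**2 = -4*(-1 - 12)**2 = -4*(-13)**2 = -4*169 = -1*676 = -676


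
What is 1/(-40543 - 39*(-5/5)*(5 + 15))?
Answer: -1/39763 ≈ -2.5149e-5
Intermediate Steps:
1/(-40543 - 39*(-5/5)*(5 + 15)) = 1/(-40543 - 39*(-5*⅕)*20) = 1/(-40543 - (-39)*20) = 1/(-40543 - 39*(-20)) = 1/(-40543 + 780) = 1/(-39763) = -1/39763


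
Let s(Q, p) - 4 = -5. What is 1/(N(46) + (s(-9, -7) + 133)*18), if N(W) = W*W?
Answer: 1/4492 ≈ 0.00022262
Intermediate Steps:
s(Q, p) = -1 (s(Q, p) = 4 - 5 = -1)
N(W) = W**2
1/(N(46) + (s(-9, -7) + 133)*18) = 1/(46**2 + (-1 + 133)*18) = 1/(2116 + 132*18) = 1/(2116 + 2376) = 1/4492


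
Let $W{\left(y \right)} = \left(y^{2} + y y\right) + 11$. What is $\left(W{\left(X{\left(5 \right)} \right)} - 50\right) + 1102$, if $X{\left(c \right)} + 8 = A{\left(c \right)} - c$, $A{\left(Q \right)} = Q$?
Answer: $1191$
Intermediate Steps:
$X{\left(c \right)} = -8$ ($X{\left(c \right)} = -8 + \left(c - c\right) = -8 + 0 = -8$)
$W{\left(y \right)} = 11 + 2 y^{2}$ ($W{\left(y \right)} = \left(y^{2} + y^{2}\right) + 11 = 2 y^{2} + 11 = 11 + 2 y^{2}$)
$\left(W{\left(X{\left(5 \right)} \right)} - 50\right) + 1102 = \left(\left(11 + 2 \left(-8\right)^{2}\right) - 50\right) + 1102 = \left(\left(11 + 2 \cdot 64\right) + \left(-539 + 489\right)\right) + 1102 = \left(\left(11 + 128\right) - 50\right) + 1102 = \left(139 - 50\right) + 1102 = 89 + 1102 = 1191$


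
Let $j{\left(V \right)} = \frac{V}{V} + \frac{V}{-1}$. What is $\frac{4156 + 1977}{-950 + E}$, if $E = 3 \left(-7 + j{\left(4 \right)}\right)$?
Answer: $- \frac{6133}{980} \approx -6.2582$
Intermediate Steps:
$j{\left(V \right)} = 1 - V$ ($j{\left(V \right)} = 1 + V \left(-1\right) = 1 - V$)
$E = -30$ ($E = 3 \left(-7 + \left(1 - 4\right)\right) = 3 \left(-7 - 3\right) = 3 \left(-10\right) = -30$)
$\frac{4156 + 1977}{-950 + E} = \frac{4156 + 1977}{-950 - 30} = \frac{6133}{-980} = 6133 \left(- \frac{1}{980}\right) = - \frac{6133}{980}$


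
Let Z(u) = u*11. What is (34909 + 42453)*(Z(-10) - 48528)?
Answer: -3762732956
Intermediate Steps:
Z(u) = 11*u
(34909 + 42453)*(Z(-10) - 48528) = (34909 + 42453)*(11*(-10) - 48528) = 77362*(-110 - 48528) = 77362*(-48638) = -3762732956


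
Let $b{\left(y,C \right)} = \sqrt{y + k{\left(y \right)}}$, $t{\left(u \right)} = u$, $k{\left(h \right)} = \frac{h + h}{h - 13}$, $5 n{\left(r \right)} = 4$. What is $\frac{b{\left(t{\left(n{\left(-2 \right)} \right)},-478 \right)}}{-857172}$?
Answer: $- \frac{\sqrt{15555}}{130718730} \approx -9.5411 \cdot 10^{-7}$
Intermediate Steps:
$n{\left(r \right)} = \frac{4}{5}$ ($n{\left(r \right)} = \frac{1}{5} \cdot 4 = \frac{4}{5}$)
$k{\left(h \right)} = \frac{2 h}{-13 + h}$
$b{\left(y,C \right)} = \sqrt{y + \frac{2 y}{-13 + y}}$
$\frac{b{\left(t{\left(n{\left(-2 \right)} \right)},-478 \right)}}{-857172} = \frac{\sqrt{\frac{4 \left(-11 + \frac{4}{5}\right)}{5 \left(-13 + \frac{4}{5}\right)}}}{-857172} = \sqrt{\frac{4}{5} \frac{1}{- \frac{61}{5}} \left(- \frac{51}{5}\right)} \left(- \frac{1}{857172}\right) = \sqrt{\frac{4}{5} \left(- \frac{5}{61}\right) \left(- \frac{51}{5}\right)} \left(- \frac{1}{857172}\right) = \sqrt{\frac{204}{305}} \left(- \frac{1}{857172}\right) = \frac{2 \sqrt{15555}}{305} \left(- \frac{1}{857172}\right) = - \frac{\sqrt{15555}}{130718730}$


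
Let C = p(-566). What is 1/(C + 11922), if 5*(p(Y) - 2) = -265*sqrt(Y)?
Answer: 5962/71885835 + 53*I*sqrt(566)/143771670 ≈ 8.2937e-5 + 8.7702e-6*I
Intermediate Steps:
p(Y) = 2 - 53*sqrt(Y) (p(Y) = 2 + (-265*sqrt(Y))/5 = 2 - 53*sqrt(Y))
C = 2 - 53*I*sqrt(566) ≈ 2.0 - 1260.9*I
1/(C + 11922) = 1/((2 - 53*I*sqrt(566)) + 11922) = 1/(11924 - 53*I*sqrt(566))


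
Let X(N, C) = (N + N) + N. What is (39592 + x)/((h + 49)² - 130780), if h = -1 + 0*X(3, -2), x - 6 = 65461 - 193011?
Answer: 21988/32119 ≈ 0.68458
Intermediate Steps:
X(N, C) = 3*N (X(N, C) = 2*N + N = 3*N)
x = -127544 (x = 6 + (65461 - 193011) = 6 - 127550 = -127544)
h = -1 (h = -1 + 0*(3*3) = -1 + 0*9 = -1 + 0 = -1)
(39592 + x)/((h + 49)² - 130780) = (39592 - 127544)/((-1 + 49)² - 130780) = -87952/(48² - 130780) = -87952/(2304 - 130780) = -87952/(-128476) = -87952*(-1/128476) = 21988/32119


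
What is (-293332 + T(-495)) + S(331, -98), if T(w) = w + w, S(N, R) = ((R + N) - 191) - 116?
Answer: -294396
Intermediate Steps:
S(N, R) = -307 + N + R (S(N, R) = ((N + R) - 191) - 116 = (-191 + N + R) - 116 = -307 + N + R)
T(w) = 2*w
(-293332 + T(-495)) + S(331, -98) = (-293332 + 2*(-495)) + (-307 + 331 - 98) = (-293332 - 990) - 74 = -294322 - 74 = -294396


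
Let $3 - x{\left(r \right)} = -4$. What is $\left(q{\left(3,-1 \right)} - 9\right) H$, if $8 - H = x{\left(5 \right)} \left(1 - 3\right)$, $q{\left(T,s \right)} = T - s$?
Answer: $-110$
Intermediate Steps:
$x{\left(r \right)} = 7$ ($x{\left(r \right)} = 3 - -4 = 3 + 4 = 7$)
$H = 22$ ($H = 8 - 7 \left(1 - 3\right) = 8 - 7 \left(-2\right) = 8 - -14 = 8 + 14 = 22$)
$\left(q{\left(3,-1 \right)} - 9\right) H = \left(\left(3 - -1\right) - 9\right) 22 = \left(\left(3 + 1\right) - 9\right) 22 = \left(4 - 9\right) 22 = \left(-5\right) 22 = -110$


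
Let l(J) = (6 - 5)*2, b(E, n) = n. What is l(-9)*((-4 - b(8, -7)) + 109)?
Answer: 224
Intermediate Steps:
l(J) = 2 (l(J) = 1*2 = 2)
l(-9)*((-4 - b(8, -7)) + 109) = 2*((-4 - 1*(-7)) + 109) = 2*((-4 + 7) + 109) = 2*(3 + 109) = 2*112 = 224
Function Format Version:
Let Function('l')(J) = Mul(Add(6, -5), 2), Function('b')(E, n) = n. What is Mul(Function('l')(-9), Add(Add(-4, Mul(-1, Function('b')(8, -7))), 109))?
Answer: 224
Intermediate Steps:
Function('l')(J) = 2 (Function('l')(J) = Mul(1, 2) = 2)
Mul(Function('l')(-9), Add(Add(-4, Mul(-1, Function('b')(8, -7))), 109)) = Mul(2, Add(Add(-4, Mul(-1, -7)), 109)) = Mul(2, Add(Add(-4, 7), 109)) = Mul(2, Add(3, 109)) = Mul(2, 112) = 224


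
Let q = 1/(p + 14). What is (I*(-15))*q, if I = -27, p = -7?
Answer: 405/7 ≈ 57.857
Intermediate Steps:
q = 1/7 (q = 1/(-7 + 14) = 1/7 ≈ 0.14286)
(I*(-15))*q = -27*(-15)*(1/7) = 405*(1/7) = 405/7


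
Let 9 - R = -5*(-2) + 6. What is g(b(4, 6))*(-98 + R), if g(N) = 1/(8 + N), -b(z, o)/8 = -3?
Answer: -105/32 ≈ -3.2813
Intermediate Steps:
b(z, o) = 24 (b(z, o) = -8*(-3) = 24)
R = -7 (R = 9 - (-5*(-2) + 6) = 9 - (10 + 6) = 9 - 1*16 = 9 - 16 = -7)
g(b(4, 6))*(-98 + R) = (-98 - 7)/(8 + 24) = -105/32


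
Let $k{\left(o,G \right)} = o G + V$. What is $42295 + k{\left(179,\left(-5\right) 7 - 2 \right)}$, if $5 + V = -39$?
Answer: $35628$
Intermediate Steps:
$V = -44$ ($V = -5 - 39 = -44$)
$k{\left(o,G \right)} = -44 + G o$ ($k{\left(o,G \right)} = o G - 44 = G o - 44 = -44 + G o$)
$42295 + k{\left(179,\left(-5\right) 7 - 2 \right)} = 42295 + \left(-44 + \left(\left(-5\right) 7 - 2\right) 179\right) = 42295 + \left(-44 + \left(-35 - 2\right) 179\right) = 42295 - 6667 = 35628$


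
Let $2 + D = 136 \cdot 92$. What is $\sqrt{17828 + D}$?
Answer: $\sqrt{30338} \approx 174.18$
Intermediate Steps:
$D = 12510$ ($D = -2 + 136 \cdot 92 = -2 + 12512 = 12510$)
$\sqrt{17828 + D} = \sqrt{17828 + 12510} = \sqrt{30338}$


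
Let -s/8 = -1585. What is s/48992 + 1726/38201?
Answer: 71118609/233942924 ≈ 0.30400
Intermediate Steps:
s = 12680 (s = -8*(-1585) = 12680)
s/48992 + 1726/38201 = 12680/48992 + 1726/38201 = 12680*(1/48992) + 1726*(1/38201) = 1585/6124 + 1726/38201 = 71118609/233942924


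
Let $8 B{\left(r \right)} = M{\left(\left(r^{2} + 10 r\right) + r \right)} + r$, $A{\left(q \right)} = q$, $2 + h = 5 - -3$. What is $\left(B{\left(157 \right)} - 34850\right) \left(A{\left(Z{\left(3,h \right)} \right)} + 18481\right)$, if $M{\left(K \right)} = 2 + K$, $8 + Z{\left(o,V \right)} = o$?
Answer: $- \frac{1165212035}{2} \approx -5.8261 \cdot 10^{8}$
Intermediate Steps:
$h = 6$ ($h = -2 + \left(5 - -3\right) = -2 + \left(5 + 3\right) = -2 + 8 = 6$)
$Z{\left(o,V \right)} = -8 + o$
$B{\left(r \right)} = \frac{1}{4} + \frac{r^{2}}{8} + \frac{3 r}{2}$ ($B{\left(r \right)} = \frac{\left(2 + \left(\left(r^{2} + 10 r\right) + r\right)\right) + r}{8} = \frac{\left(2 + \left(r^{2} + 11 r\right)\right) + r}{8} = \frac{\left(2 + r^{2} + 11 r\right) + r}{8} = \frac{2 + r^{2} + 12 r}{8} = \frac{1}{4} + \frac{r^{2}}{8} + \frac{3 r}{2}$)
$\left(B{\left(157 \right)} - 34850\right) \left(A{\left(Z{\left(3,h \right)} \right)} + 18481\right) = \left(\left(\frac{1}{4} + \frac{1}{8} \cdot 157 + \frac{1}{8} \cdot 157 \left(11 + 157\right)\right) - 34850\right) \left(\left(-8 + 3\right) + 18481\right) = \left(\left(\frac{1}{4} + \frac{157}{8} + \frac{1}{8} \cdot 157 \cdot 168\right) - 34850\right) \left(-5 + 18481\right) = \left(\left(\frac{1}{4} + \frac{157}{8} + 3297\right) - 34850\right) 18476 = \left(\frac{26535}{8} - 34850\right) 18476 = \left(- \frac{252265}{8}\right) 18476 = - \frac{1165212035}{2}$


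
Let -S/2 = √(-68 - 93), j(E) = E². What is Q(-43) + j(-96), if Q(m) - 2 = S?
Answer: 9218 - 2*I*√161 ≈ 9218.0 - 25.377*I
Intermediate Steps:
S = -2*I*√161 (S = -2*√(-68 - 93) = -2*I*√161 ≈ -25.377*I)
Q(m) = 2 - 2*I*√161
Q(-43) + j(-96) = (2 - 2*I*√161) + (-96)² = (2 - 2*I*√161) + 9216 = 9218 - 2*I*√161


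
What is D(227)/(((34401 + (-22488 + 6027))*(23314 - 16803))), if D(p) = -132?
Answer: -11/9733945 ≈ -1.1301e-6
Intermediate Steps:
D(227)/(((34401 + (-22488 + 6027))*(23314 - 16803))) = -132*1/((23314 - 16803)*(34401 + (-22488 + 6027))) = -132*1/(6511*(34401 - 16461)) = -132/(17940*6511) = -132/116807340 = -132*1/116807340 = -11/9733945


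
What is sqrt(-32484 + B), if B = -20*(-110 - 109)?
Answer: 2*I*sqrt(7026) ≈ 167.64*I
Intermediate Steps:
B = 4380 (B = -20*(-219) = 4380)
sqrt(-32484 + B) = sqrt(-32484 + 4380) = sqrt(-28104) = 2*I*sqrt(7026)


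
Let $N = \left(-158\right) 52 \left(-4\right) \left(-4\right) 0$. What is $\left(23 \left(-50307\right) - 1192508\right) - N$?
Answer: $-2349569$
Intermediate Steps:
$N = 0$ ($N = - 8216 \cdot 16 \cdot 0 = \left(-8216\right) 0 = 0$)
$\left(23 \left(-50307\right) - 1192508\right) - N = \left(23 \left(-50307\right) - 1192508\right) - 0 = \left(-1157061 - 1192508\right) + 0 = -2349569 + 0 = -2349569$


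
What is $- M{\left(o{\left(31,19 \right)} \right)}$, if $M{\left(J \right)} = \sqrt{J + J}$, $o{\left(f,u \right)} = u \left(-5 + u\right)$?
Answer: $- 2 \sqrt{133} \approx -23.065$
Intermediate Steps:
$M{\left(J \right)} = \sqrt{2} \sqrt{J}$ ($M{\left(J \right)} = \sqrt{2 J} = \sqrt{2} \sqrt{J}$)
$- M{\left(o{\left(31,19 \right)} \right)} = - \sqrt{2} \sqrt{19 \left(-5 + 19\right)} = - \sqrt{2} \sqrt{19 \cdot 14} = - \sqrt{2} \sqrt{266} = - 2 \sqrt{133}$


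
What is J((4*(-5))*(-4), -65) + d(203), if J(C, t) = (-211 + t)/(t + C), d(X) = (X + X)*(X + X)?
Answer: 824088/5 ≈ 1.6482e+5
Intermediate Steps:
d(X) = 4*X² (d(X) = (2*X)*(2*X) = 4*X²)
J(C, t) = (-211 + t)/(C + t)
J((4*(-5))*(-4), -65) + d(203) = (-211 - 65)/((4*(-5))*(-4) - 65) + 4*203² = -276/(-20*(-4) - 65) + 4*41209 = -276/(80 - 65) + 164836 = -276/15 + 164836 = (1/15)*(-276) + 164836 = -92/5 + 164836 = 824088/5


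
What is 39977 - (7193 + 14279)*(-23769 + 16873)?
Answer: 148110889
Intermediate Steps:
39977 - (7193 + 14279)*(-23769 + 16873) = 39977 - 21472*(-6896) = 39977 - 1*(-148070912) = 39977 + 148070912 = 148110889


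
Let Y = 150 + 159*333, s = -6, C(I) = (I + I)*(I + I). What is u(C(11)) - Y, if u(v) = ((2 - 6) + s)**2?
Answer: -52997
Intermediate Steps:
C(I) = 4*I**2 (C(I) = (2*I)*(2*I) = 4*I**2)
u(v) = 100 (u(v) = ((2 - 6) - 6)**2 = (-4 - 6)**2 = (-10)**2 = 100)
Y = 53097 (Y = 150 + 52947 = 53097)
u(C(11)) - Y = 100 - 1*53097 = 100 - 53097 = -52997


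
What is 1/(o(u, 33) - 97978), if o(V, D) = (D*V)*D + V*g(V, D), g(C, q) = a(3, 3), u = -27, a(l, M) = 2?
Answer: -1/127435 ≈ -7.8471e-6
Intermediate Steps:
g(C, q) = 2
o(V, D) = 2*V + V*D**2 (o(V, D) = (D*V)*D + V*2 = V*D**2 + 2*V = 2*V + V*D**2)
1/(o(u, 33) - 97978) = 1/(-27*(2 + 33**2) - 97978) = 1/(-27*(2 + 1089) - 97978) = 1/(-27*1091 - 97978) = 1/(-29457 - 97978) = 1/(-127435) = -1/127435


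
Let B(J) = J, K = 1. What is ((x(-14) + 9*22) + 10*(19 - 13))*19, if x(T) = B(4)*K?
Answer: 4978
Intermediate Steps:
x(T) = 4 (x(T) = 4*1 = 4)
((x(-14) + 9*22) + 10*(19 - 13))*19 = ((4 + 9*22) + 10*(19 - 13))*19 = ((4 + 198) + 10*6)*19 = (202 + 60)*19 = 262*19 = 4978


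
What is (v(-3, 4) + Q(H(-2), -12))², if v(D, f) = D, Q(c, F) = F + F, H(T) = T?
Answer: 729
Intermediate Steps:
Q(c, F) = 2*F
(v(-3, 4) + Q(H(-2), -12))² = (-3 + 2*(-12))² = (-3 - 24)² = (-27)² = 729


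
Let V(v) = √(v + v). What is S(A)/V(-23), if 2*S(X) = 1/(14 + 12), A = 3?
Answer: -I*√46/2392 ≈ -0.0028354*I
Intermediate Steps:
V(v) = √2*√v (V(v) = √(2*v) = √2*√v)
S(X) = 1/52 (S(X) = 1/(2*(14 + 12)) = (½)/26 = (½)*(1/26) = 1/52)
S(A)/V(-23) = 1/(52*((√2*√(-23)))) = 1/(52*((√2*(I*√23)))) = 1/(52*((I*√46))) = (-I*√46/46)/52 = -I*√46/2392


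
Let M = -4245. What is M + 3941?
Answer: -304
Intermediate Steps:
M + 3941 = -4245 + 3941 = -304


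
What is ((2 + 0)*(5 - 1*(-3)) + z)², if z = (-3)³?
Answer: 121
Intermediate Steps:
z = -27
((2 + 0)*(5 - 1*(-3)) + z)² = ((2 + 0)*(5 - 1*(-3)) - 27)² = (2*(5 + 3) - 27)² = (2*8 - 27)² = (16 - 27)² = (-11)² = 121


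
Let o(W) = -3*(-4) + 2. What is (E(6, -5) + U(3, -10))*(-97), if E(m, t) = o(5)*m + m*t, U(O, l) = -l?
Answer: -6208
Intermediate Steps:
o(W) = 14 (o(W) = 12 + 2 = 14)
E(m, t) = 14*m + m*t
(E(6, -5) + U(3, -10))*(-97) = (6*(14 - 5) - 1*(-10))*(-97) = (6*9 + 10)*(-97) = (54 + 10)*(-97) = 64*(-97) = -6208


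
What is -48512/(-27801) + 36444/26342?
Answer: 1145541374/366166971 ≈ 3.1285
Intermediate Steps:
-48512/(-27801) + 36444/26342 = -48512*(-1/27801) + 36444*(1/26342) = 48512/27801 + 18222/13171 = 1145541374/366166971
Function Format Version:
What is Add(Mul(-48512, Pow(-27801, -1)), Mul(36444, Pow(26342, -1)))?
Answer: Rational(1145541374, 366166971) ≈ 3.1285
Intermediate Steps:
Add(Mul(-48512, Pow(-27801, -1)), Mul(36444, Pow(26342, -1))) = Add(Mul(-48512, Rational(-1, 27801)), Mul(36444, Rational(1, 26342))) = Add(Rational(48512, 27801), Rational(18222, 13171)) = Rational(1145541374, 366166971)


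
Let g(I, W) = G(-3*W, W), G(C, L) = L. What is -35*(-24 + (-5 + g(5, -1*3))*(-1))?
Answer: 560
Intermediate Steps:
g(I, W) = W
-35*(-24 + (-5 + g(5, -1*3))*(-1)) = -35*(-24 + (-5 - 1*3)*(-1)) = -35*(-24 + (-5 - 3)*(-1)) = -35*(-24 - 8*(-1)) = -35*(-24 + 8) = -35*(-16) = 560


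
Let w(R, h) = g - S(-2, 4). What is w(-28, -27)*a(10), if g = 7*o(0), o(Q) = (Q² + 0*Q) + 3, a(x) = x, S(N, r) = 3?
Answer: 180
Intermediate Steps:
o(Q) = 3 + Q² (o(Q) = (Q² + 0) + 3 = Q² + 3 = 3 + Q²)
g = 21 (g = 7*(3 + 0²) = 7*(3 + 0) = 7*3 = 21)
w(R, h) = 18 (w(R, h) = 21 - 1*3 = 21 - 3 = 18)
w(-28, -27)*a(10) = 18*10 = 180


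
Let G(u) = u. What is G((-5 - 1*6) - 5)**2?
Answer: 256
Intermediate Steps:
G((-5 - 1*6) - 5)**2 = ((-5 - 1*6) - 5)**2 = ((-5 - 6) - 5)**2 = (-11 - 5)**2 = (-16)**2 = 256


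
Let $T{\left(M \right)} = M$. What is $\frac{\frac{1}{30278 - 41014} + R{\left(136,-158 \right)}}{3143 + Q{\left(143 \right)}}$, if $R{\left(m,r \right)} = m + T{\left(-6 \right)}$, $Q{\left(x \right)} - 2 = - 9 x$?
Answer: $\frac{1395679}{19947488} \approx 0.069968$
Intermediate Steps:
$Q{\left(x \right)} = 2 - 9 x$
$R{\left(m,r \right)} = -6 + m$ ($R{\left(m,r \right)} = m - 6 = -6 + m$)
$\frac{\frac{1}{30278 - 41014} + R{\left(136,-158 \right)}}{3143 + Q{\left(143 \right)}} = \frac{\frac{1}{30278 - 41014} + \left(-6 + 136\right)}{3143 + \left(2 - 1287\right)} = \frac{\frac{1}{-10736} + 130}{3143 + \left(2 - 1287\right)} = \frac{- \frac{1}{10736} + 130}{3143 - 1285} = \frac{1395679}{10736 \cdot 1858} = \frac{1395679}{10736} \cdot \frac{1}{1858} = \frac{1395679}{19947488}$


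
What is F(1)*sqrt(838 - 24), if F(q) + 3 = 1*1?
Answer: -2*sqrt(814) ≈ -57.061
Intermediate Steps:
F(q) = -2 (F(q) = -3 + 1*1 = -3 + 1 = -2)
F(1)*sqrt(838 - 24) = -2*sqrt(838 - 24) = -2*sqrt(814)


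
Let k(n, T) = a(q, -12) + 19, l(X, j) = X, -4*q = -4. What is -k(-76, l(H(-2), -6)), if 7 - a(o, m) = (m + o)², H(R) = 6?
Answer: 95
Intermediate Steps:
q = 1 (q = -¼*(-4) = 1)
a(o, m) = 7 - (m + o)²
k(n, T) = -95 (k(n, T) = (7 - (-12 + 1)²) + 19 = (7 - 1*(-11)²) + 19 = (7 - 1*121) + 19 = (7 - 121) + 19 = -114 + 19 = -95)
-k(-76, l(H(-2), -6)) = -1*(-95) = 95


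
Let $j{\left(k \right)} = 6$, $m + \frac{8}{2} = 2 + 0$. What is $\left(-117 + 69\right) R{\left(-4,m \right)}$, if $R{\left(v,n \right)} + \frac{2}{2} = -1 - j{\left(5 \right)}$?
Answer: $384$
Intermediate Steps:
$m = -2$ ($m = -4 + \left(2 + 0\right) = -4 + 2 = -2$)
$R{\left(v,n \right)} = -8$ ($R{\left(v,n \right)} = -1 - 7 = -8$)
$\left(-117 + 69\right) R{\left(-4,m \right)} = \left(-117 + 69\right) \left(-8\right) = \left(-48\right) \left(-8\right) = 384$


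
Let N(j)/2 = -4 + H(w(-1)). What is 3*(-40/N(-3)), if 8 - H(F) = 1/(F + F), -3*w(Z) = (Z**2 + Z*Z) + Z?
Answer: -120/11 ≈ -10.909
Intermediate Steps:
w(Z) = -2*Z**2/3 - Z/3 (w(Z) = -((Z**2 + Z*Z) + Z)/3 = -((Z**2 + Z**2) + Z)/3 = -(2*Z**2 + Z)/3 = -(Z + 2*Z**2)/3 = -2*Z**2/3 - Z/3)
H(F) = 8 - 1/(2*F) (H(F) = 8 - 1/(F + F) = 8 - 1/(2*F))
N(j) = 11 (N(j) = 2*(-4 + (8 - 3/(1 + 2*(-1))/2)) = 2*(-4 + (8 - 3/(1 - 2)/2)) = 2*(-4 + (8 - 1/(2*((-1/3*(-1)*(-1)))))) = 2*(-4 + (8 - 1/(2*(-1/3)))) = 2*(-4 + (8 - 1/2*(-3))) = 2*(-4 + (8 + 3/2)) = 2*(-4 + 19/2) = 2*(11/2) = 11)
3*(-40/N(-3)) = 3*(-40/11) = -120/11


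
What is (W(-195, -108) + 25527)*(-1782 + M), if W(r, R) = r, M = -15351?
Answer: -434013156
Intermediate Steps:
(W(-195, -108) + 25527)*(-1782 + M) = (-195 + 25527)*(-1782 - 15351) = 25332*(-17133) = -434013156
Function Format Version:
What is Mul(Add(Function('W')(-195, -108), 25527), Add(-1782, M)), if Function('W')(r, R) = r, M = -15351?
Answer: -434013156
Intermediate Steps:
Mul(Add(Function('W')(-195, -108), 25527), Add(-1782, M)) = Mul(Add(-195, 25527), Add(-1782, -15351)) = Mul(25332, -17133) = -434013156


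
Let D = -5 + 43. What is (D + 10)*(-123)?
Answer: -5904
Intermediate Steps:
D = 38
(D + 10)*(-123) = (38 + 10)*(-123) = 48*(-123) = -5904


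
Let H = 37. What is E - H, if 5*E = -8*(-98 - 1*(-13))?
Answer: 99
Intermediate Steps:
E = 136 (E = (-8*(-98 - 1*(-13)))/5 = (-8*(-98 + 13))/5 = (-8*(-85))/5 = (1/5)*680 = 136)
E - H = 136 - 1*37 = 136 - 37 = 99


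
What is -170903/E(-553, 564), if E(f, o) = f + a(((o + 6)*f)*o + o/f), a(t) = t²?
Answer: -52263675527/9665146683736052005079 ≈ -5.4074e-12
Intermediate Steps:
E(f, o) = f + (o/f + f*o*(6 + o))² (E(f, o) = f + (((o + 6)*f)*o + o/f)² = f + (((6 + o)*f)*o + o/f)² = f + ((f*(6 + o))*o + o/f)² = f + (f*o*(6 + o) + o/f)² = f + (o/f + f*o*(6 + o))²)
-170903/E(-553, 564) = -170903*305809/((-553)³ + 564²*(1 + (-553)²*(6 + 564))²) = -170903*305809/(-169112377 + 318096*(1 + 305809*570)²) = -170903*305809/(-169112377 + 318096*(1 + 174311130)²) = -170903*305809/(-169112377 + 318096*174311131²) = -170903*305809/(-169112377 + 318096*30384370390499161) = -170903*305809/(-169112377 + 9665146683736221117456) = -170903/((1/305809)*9665146683736052005079) = -170903/9665146683736052005079/305809 = -170903*305809/9665146683736052005079 = -52263675527/9665146683736052005079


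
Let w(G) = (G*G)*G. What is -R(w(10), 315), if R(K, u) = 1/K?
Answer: -1/1000 ≈ -0.0010000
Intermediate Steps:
w(G) = G**3 (w(G) = G**2*G = G**3)
-R(w(10), 315) = -1/(10**3) = -1/1000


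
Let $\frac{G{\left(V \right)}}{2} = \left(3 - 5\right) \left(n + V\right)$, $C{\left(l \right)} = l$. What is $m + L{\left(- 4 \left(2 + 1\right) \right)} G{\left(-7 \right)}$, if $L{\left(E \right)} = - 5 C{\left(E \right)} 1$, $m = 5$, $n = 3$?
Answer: $965$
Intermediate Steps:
$G{\left(V \right)} = -12 - 4 V$ ($G{\left(V \right)} = 2 \left(3 - 5\right) \left(3 + V\right) = 2 \left(- 2 \left(3 + V\right)\right) = 2 \left(-6 - 2 V\right) = -12 - 4 V$)
$L{\left(E \right)} = - 5 E$ ($L{\left(E \right)} = - 5 E 1 = - 5 E$)
$m + L{\left(- 4 \left(2 + 1\right) \right)} G{\left(-7 \right)} = 5 + - 5 \left(- 4 \left(2 + 1\right)\right) \left(-12 - -28\right) = 5 + - 5 \left(\left(-4\right) 3\right) \left(-12 + 28\right) = 5 + \left(-5\right) \left(-12\right) 16 = 5 + 60 \cdot 16 = 5 + 960 = 965$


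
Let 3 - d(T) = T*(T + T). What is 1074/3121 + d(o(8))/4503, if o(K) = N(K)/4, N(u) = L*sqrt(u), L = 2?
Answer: 4833101/14053863 ≈ 0.34390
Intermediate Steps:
N(u) = 2*sqrt(u)
o(K) = sqrt(K)/2 (o(K) = (2*sqrt(K))/4 = (2*sqrt(K))*(1/4) = sqrt(K)/2)
d(T) = 3 - 2*T**2 (d(T) = 3 - T*(T + T) = 3 - T*2*T = 3 - 2*T**2)
1074/3121 + d(o(8))/4503 = 1074/3121 + (3 - 2*(sqrt(8)/2)**2)/4503 = 1074*(1/3121) + (3 - 2*((2*sqrt(2))/2)**2)*(1/4503) = 1074/3121 + (3 - 2*(sqrt(2))**2)*(1/4503) = 1074/3121 + (3 - 2*2)*(1/4503) = 1074/3121 + (3 - 4)*(1/4503) = 1074/3121 - 1*1/4503 = 1074/3121 - 1/4503 = 4833101/14053863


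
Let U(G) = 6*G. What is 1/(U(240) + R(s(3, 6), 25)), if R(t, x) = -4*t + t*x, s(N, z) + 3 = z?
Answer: 1/1503 ≈ 0.00066534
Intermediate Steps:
s(N, z) = -3 + z
1/(U(240) + R(s(3, 6), 25)) = 1/(6*240 + (-3 + 6)*(-4 + 25)) = 1/(1440 + 3*21) = 1/(1440 + 63) = 1/1503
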